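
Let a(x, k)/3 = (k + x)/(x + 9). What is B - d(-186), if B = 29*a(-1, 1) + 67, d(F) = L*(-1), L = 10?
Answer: 77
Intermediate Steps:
a(x, k) = 3*(k + x)/(9 + x) (a(x, k) = 3*((k + x)/(x + 9)) = 3*((k + x)/(9 + x)) = 3*(k + x)/(9 + x))
d(F) = -10 (d(F) = 10*(-1) = -10)
B = 67 (B = 29*(3*(1 - 1)/(9 - 1)) + 67 = 29*(3*0/8) + 67 = 29*(3*(⅛)*0) + 67 = 29*0 + 67 = 0 + 67 = 67)
B - d(-186) = 67 - 1*(-10) = 67 + 10 = 77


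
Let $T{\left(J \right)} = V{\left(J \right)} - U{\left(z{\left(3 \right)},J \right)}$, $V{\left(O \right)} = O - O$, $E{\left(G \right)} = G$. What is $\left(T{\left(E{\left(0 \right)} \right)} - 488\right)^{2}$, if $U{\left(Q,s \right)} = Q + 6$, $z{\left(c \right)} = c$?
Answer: $247009$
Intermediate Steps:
$U{\left(Q,s \right)} = 6 + Q$
$V{\left(O \right)} = 0$
$T{\left(J \right)} = -9$ ($T{\left(J \right)} = 0 - \left(6 + 3\right) = 0 - 9 = -9$)
$\left(T{\left(E{\left(0 \right)} \right)} - 488\right)^{2} = \left(-9 - 488\right)^{2} = \left(-497\right)^{2} = 247009$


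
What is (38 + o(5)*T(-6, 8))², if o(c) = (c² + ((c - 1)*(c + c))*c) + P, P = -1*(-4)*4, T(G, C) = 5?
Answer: 1545049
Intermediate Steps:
P = 16 (P = 4*4 = 16)
o(c) = 16 + c² + 2*c²*(-1 + c) (o(c) = (c² + ((c - 1)*(c + c))*c) + 16 = (c² + ((-1 + c)*(2*c))*c) + 16 = (c² + (2*c*(-1 + c))*c) + 16 = (c² + 2*c²*(-1 + c)) + 16 = 16 + c² + 2*c²*(-1 + c))
(38 + o(5)*T(-6, 8))² = (38 + (16 - 1*5² + 2*5³)*5)² = (38 + (16 - 1*25 + 2*125)*5)² = (38 + (16 - 25 + 250)*5)² = (38 + 241*5)² = (38 + 1205)² = 1243² = 1545049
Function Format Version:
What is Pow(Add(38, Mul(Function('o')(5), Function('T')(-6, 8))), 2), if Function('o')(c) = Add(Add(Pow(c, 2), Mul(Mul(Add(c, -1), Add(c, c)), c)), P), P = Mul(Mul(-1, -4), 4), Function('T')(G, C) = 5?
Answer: 1545049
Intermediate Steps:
P = 16 (P = Mul(4, 4) = 16)
Function('o')(c) = Add(16, Pow(c, 2), Mul(2, Pow(c, 2), Add(-1, c))) (Function('o')(c) = Add(Add(Pow(c, 2), Mul(Mul(Add(c, -1), Add(c, c)), c)), 16) = Add(Add(Pow(c, 2), Mul(Mul(Add(-1, c), Mul(2, c)), c)), 16) = Add(Add(Pow(c, 2), Mul(Mul(2, c, Add(-1, c)), c)), 16) = Add(Add(Pow(c, 2), Mul(2, Pow(c, 2), Add(-1, c))), 16) = Add(16, Pow(c, 2), Mul(2, Pow(c, 2), Add(-1, c))))
Pow(Add(38, Mul(Function('o')(5), Function('T')(-6, 8))), 2) = Pow(Add(38, Mul(Add(16, Mul(-1, Pow(5, 2)), Mul(2, Pow(5, 3))), 5)), 2) = Pow(Add(38, Mul(Add(16, Mul(-1, 25), Mul(2, 125)), 5)), 2) = Pow(Add(38, Mul(Add(16, -25, 250), 5)), 2) = Pow(Add(38, Mul(241, 5)), 2) = Pow(Add(38, 1205), 2) = Pow(1243, 2) = 1545049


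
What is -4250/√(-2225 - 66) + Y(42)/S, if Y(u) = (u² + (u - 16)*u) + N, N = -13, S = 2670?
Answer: 2843/2670 + 4250*I*√2291/2291 ≈ 1.0648 + 88.792*I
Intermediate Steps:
Y(u) = -13 + u² + u*(-16 + u) (Y(u) = (u² + (u - 16)*u) - 13 = (u² + (-16 + u)*u) - 13 = (u² + u*(-16 + u)) - 13 = -13 + u² + u*(-16 + u))
-4250/√(-2225 - 66) + Y(42)/S = -4250/√(-2225 - 66) + (-13 - 16*42 + 2*42²)/2670 = -4250*(-I*√2291/2291) + (-13 - 672 + 2*1764)*(1/2670) = -4250*(-I*√2291/2291) + (-13 - 672 + 3528)*(1/2670) = -(-4250)*I*√2291/2291 + 2843*(1/2670) = 4250*I*√2291/2291 + 2843/2670 = 2843/2670 + 4250*I*√2291/2291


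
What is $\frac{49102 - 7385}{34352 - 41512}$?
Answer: $- \frac{41717}{7160} \approx -5.8264$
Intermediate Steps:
$\frac{49102 - 7385}{34352 - 41512} = \frac{41717}{-7160} = 41717 \left(- \frac{1}{7160}\right) = - \frac{41717}{7160}$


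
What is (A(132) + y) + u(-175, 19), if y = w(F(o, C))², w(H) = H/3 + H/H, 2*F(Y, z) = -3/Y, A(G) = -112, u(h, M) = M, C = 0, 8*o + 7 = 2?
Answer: -2244/25 ≈ -89.760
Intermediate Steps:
o = -5/8 (o = -7/8 + (⅛)*2 = -7/8 + ¼ = -5/8 ≈ -0.62500)
F(Y, z) = -3/(2*Y) (F(Y, z) = (-3/Y)/2 = -3/(2*Y))
w(H) = 1 + H/3 (w(H) = H*(⅓) + 1 = H/3 + 1 = 1 + H/3)
y = 81/25 (y = (1 + (-3/(2*(-5/8)))/3)² = (1 + (-3/2*(-8/5))/3)² = (1 + (⅓)*(12/5))² = (1 + ⅘)² = (9/5)² = 81/25 ≈ 3.2400)
(A(132) + y) + u(-175, 19) = (-112 + 81/25) + 19 = -2719/25 + 19 = -2244/25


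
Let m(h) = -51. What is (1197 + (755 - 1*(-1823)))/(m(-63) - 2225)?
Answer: -3775/2276 ≈ -1.6586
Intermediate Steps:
(1197 + (755 - 1*(-1823)))/(m(-63) - 2225) = (1197 + (755 - 1*(-1823)))/(-51 - 2225) = (1197 + (755 + 1823))/(-2276) = (1197 + 2578)*(-1/2276) = 3775*(-1/2276) = -3775/2276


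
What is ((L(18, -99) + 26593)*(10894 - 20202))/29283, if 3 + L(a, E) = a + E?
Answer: -246745772/29283 ≈ -8426.3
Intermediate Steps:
L(a, E) = -3 + E + a (L(a, E) = -3 + (a + E) = -3 + (E + a) = -3 + E + a)
((L(18, -99) + 26593)*(10894 - 20202))/29283 = (((-3 - 99 + 18) + 26593)*(10894 - 20202))/29283 = ((-84 + 26593)*(-9308))*(1/29283) = (26509*(-9308))*(1/29283) = -246745772*1/29283 = -246745772/29283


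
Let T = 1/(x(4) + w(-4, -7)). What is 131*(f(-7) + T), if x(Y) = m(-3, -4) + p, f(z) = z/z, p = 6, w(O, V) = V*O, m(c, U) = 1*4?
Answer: 5109/38 ≈ 134.45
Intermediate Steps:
m(c, U) = 4
w(O, V) = O*V
f(z) = 1
x(Y) = 10 (x(Y) = 4 + 6 = 10)
T = 1/38 (T = 1/(10 - 4*(-7)) = 1/(10 + 28) = 1/38 ≈ 0.026316)
131*(f(-7) + T) = 131*(1 + 1/38) = 131*(39/38) = 5109/38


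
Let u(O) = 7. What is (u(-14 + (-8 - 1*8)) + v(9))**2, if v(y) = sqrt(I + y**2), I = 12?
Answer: (7 + sqrt(93))**2 ≈ 277.01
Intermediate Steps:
v(y) = sqrt(12 + y**2)
(u(-14 + (-8 - 1*8)) + v(9))**2 = (7 + sqrt(12 + 9**2))**2 = (7 + sqrt(12 + 81))**2 = (7 + sqrt(93))**2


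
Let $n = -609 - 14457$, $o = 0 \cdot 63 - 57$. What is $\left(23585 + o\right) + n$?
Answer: $8462$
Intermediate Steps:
$o = -57$ ($o = 0 - 57 = -57$)
$n = -15066$ ($n = -609 - 14457 = -15066$)
$\left(23585 + o\right) + n = \left(23585 - 57\right) - 15066 = 23528 - 15066 = 8462$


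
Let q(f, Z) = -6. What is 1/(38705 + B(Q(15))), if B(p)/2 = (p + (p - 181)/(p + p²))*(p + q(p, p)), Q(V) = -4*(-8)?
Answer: 264/10655479 ≈ 2.4776e-5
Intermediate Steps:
Q(V) = 32
B(p) = 2*(-6 + p)*(p + (-181 + p)/(p + p²)) (B(p) = 2*((p + (p - 181)/(p + p²))*(p - 6)) = 2*((p + (-181 + p)/(p + p²))*(-6 + p)) = 2*((-6 + p)*(p + (-181 + p)/(p + p²))) = 2*(-6 + p)*(p + (-181 + p)/(p + p²)))
1/(38705 + B(Q(15))) = 1/(38705 + 2*(1086 + 32⁴ - 187*32 - 5*32² - 5*32³)/(32*(1 + 32))) = 1/(38705 + 2*(1/32)*(1086 + 1048576 - 5984 - 5*1024 - 5*32768)/33) = 1/(38705 + 2*(1/32)*(1/33)*(1086 + 1048576 - 5984 - 5120 - 163840)) = 1/(38705 + 2*(1/32)*(1/33)*874718) = 1/(38705 + 437359/264) = 1/(10655479/264) = 264/10655479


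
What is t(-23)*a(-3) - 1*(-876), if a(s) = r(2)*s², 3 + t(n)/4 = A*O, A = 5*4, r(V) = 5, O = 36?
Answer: 129936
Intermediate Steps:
A = 20
t(n) = 2868 (t(n) = -12 + 4*(20*36) = -12 + 4*720 = -12 + 2880 = 2868)
a(s) = 5*s²
t(-23)*a(-3) - 1*(-876) = 2868*(5*(-3)²) - 1*(-876) = 2868*(5*9) + 876 = 2868*45 + 876 = 129060 + 876 = 129936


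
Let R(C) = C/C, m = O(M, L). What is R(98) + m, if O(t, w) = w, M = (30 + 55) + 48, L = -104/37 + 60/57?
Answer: -533/703 ≈ -0.75818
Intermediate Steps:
L = -1236/703 (L = -104*1/37 + 60*(1/57) = -104/37 + 20/19 = -1236/703 ≈ -1.7582)
M = 133 (M = 85 + 48 = 133)
m = -1236/703 ≈ -1.7582
R(C) = 1
R(98) + m = 1 - 1236/703 = -533/703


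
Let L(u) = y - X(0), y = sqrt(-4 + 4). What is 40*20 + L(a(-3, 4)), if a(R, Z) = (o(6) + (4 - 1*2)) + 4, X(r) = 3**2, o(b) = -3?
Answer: 791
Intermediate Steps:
X(r) = 9
y = 0 (y = sqrt(0) = 0)
a(R, Z) = 3 (a(R, Z) = (-3 + (4 - 1*2)) + 4 = (-3 + (4 - 2)) + 4 = (-3 + 2) + 4 = -1 + 4 = 3)
L(u) = -9 (L(u) = 0 - 1*9 = 0 - 9 = -9)
40*20 + L(a(-3, 4)) = 40*20 - 9 = 800 - 9 = 791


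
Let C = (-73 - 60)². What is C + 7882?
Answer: 25571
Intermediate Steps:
C = 17689 (C = (-133)² = 17689)
C + 7882 = 17689 + 7882 = 25571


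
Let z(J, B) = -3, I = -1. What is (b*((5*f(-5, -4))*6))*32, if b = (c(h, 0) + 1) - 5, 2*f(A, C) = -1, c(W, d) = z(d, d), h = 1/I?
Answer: 3360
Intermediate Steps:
h = -1 (h = 1/(-1) = -1)
c(W, d) = -3
f(A, C) = -½ (f(A, C) = (½)*(-1) = -½)
b = -7 (b = (-3 + 1) - 5 = -2 - 5 = -7)
(b*((5*f(-5, -4))*6))*32 = -7*5*(-½)*6*32 = -(-35)*6/2*32 = -7*(-15)*32 = 105*32 = 3360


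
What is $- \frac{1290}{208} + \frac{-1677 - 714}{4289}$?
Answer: $- \frac{3015069}{446056} \approx -6.7594$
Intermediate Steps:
$- \frac{1290}{208} + \frac{-1677 - 714}{4289} = \left(-1290\right) \frac{1}{208} - \frac{2391}{4289} = - \frac{645}{104} - \frac{2391}{4289} = - \frac{3015069}{446056}$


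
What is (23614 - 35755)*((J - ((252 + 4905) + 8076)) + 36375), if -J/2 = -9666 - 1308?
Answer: -547437690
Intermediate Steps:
J = 21948 (J = -2*(-9666 - 1308) = -2*(-10974) = 21948)
(23614 - 35755)*((J - ((252 + 4905) + 8076)) + 36375) = (23614 - 35755)*((21948 - ((252 + 4905) + 8076)) + 36375) = -12141*((21948 - (5157 + 8076)) + 36375) = -12141*((21948 - 1*13233) + 36375) = -12141*((21948 - 13233) + 36375) = -12141*(8715 + 36375) = -12141*45090 = -547437690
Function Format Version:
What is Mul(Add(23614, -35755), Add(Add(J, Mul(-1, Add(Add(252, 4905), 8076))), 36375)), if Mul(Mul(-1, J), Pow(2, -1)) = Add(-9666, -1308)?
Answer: -547437690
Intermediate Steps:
J = 21948 (J = Mul(-2, Add(-9666, -1308)) = Mul(-2, -10974) = 21948)
Mul(Add(23614, -35755), Add(Add(J, Mul(-1, Add(Add(252, 4905), 8076))), 36375)) = Mul(Add(23614, -35755), Add(Add(21948, Mul(-1, Add(Add(252, 4905), 8076))), 36375)) = Mul(-12141, Add(Add(21948, Mul(-1, Add(5157, 8076))), 36375)) = Mul(-12141, Add(Add(21948, Mul(-1, 13233)), 36375)) = Mul(-12141, Add(Add(21948, -13233), 36375)) = Mul(-12141, Add(8715, 36375)) = Mul(-12141, 45090) = -547437690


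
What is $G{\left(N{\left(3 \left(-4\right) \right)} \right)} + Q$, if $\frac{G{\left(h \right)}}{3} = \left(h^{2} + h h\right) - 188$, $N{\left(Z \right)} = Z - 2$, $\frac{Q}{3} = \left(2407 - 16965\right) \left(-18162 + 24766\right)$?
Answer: $-288422484$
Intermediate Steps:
$Q = -288423096$ ($Q = 3 \left(2407 - 16965\right) \left(-18162 + 24766\right) = 3 \left(\left(-14558\right) 6604\right) = 3 \left(-96141032\right) = -288423096$)
$N{\left(Z \right)} = -2 + Z$
$G{\left(h \right)} = -564 + 6 h^{2}$ ($G{\left(h \right)} = 3 \left(\left(h^{2} + h h\right) - 188\right) = 3 \left(\left(h^{2} + h^{2}\right) - 188\right) = 3 \left(2 h^{2} - 188\right) = 3 \left(-188 + 2 h^{2}\right) = -564 + 6 h^{2}$)
$G{\left(N{\left(3 \left(-4\right) \right)} \right)} + Q = \left(-564 + 6 \left(-2 + 3 \left(-4\right)\right)^{2}\right) - 288423096 = \left(-564 + 6 \left(-2 - 12\right)^{2}\right) - 288423096 = \left(-564 + 6 \left(-14\right)^{2}\right) - 288423096 = \left(-564 + 6 \cdot 196\right) - 288423096 = \left(-564 + 1176\right) - 288423096 = 612 - 288423096 = -288422484$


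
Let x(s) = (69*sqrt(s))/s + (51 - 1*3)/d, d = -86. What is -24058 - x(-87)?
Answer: -1034470/43 + 23*I*sqrt(87)/29 ≈ -24057.0 + 7.3976*I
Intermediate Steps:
x(s) = -24/43 + 69/sqrt(s) (x(s) = (69*sqrt(s))/s + (51 - 1*3)/(-86) = 69/sqrt(s) + (51 - 3)*(-1/86) = 69/sqrt(s) + 48*(-1/86) = 69/sqrt(s) - 24/43 = -24/43 + 69/sqrt(s))
-24058 - x(-87) = -24058 - (-24/43 + 69/sqrt(-87)) = -24058 - (-24/43 + 69*(-I*sqrt(87)/87)) = -24058 - (-24/43 - 23*I*sqrt(87)/29) = -24058 + (24/43 + 23*I*sqrt(87)/29) = -1034470/43 + 23*I*sqrt(87)/29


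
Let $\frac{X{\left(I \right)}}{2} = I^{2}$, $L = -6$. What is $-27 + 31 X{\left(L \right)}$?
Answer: $2205$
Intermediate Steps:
$X{\left(I \right)} = 2 I^{2}$
$-27 + 31 X{\left(L \right)} = -27 + 31 \cdot 2 \left(-6\right)^{2} = -27 + 31 \cdot 2 \cdot 36 = -27 + 31 \cdot 72 = -27 + 2232 = 2205$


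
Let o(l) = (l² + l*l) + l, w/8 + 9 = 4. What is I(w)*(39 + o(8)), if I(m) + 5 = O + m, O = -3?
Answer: -8400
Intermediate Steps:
w = -40 (w = -72 + 8*4 = -72 + 32 = -40)
I(m) = -8 + m (I(m) = -5 + (-3 + m) = -8 + m)
o(l) = l + 2*l² (o(l) = (l² + l²) + l = 2*l² + l = l + 2*l²)
I(w)*(39 + o(8)) = (-8 - 40)*(39 + 8*(1 + 2*8)) = -48*(39 + 8*(1 + 16)) = -48*(39 + 8*17) = -48*(39 + 136) = -48*175 = -8400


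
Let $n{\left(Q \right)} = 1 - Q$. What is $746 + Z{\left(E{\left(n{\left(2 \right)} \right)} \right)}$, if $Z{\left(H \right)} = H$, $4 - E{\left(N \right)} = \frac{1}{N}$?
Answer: $751$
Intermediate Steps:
$E{\left(N \right)} = 4 - \frac{1}{N}$
$746 + Z{\left(E{\left(n{\left(2 \right)} \right)} \right)} = 746 + \left(4 - \frac{1}{1 - 2}\right) = 746 + \left(4 - \frac{1}{-1}\right) = 746 + \left(4 - -1\right) = 746 + \left(4 + 1\right) = 746 + 5 = 751$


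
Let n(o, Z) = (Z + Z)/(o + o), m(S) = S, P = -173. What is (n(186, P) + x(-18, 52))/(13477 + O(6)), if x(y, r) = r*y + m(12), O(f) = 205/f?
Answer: -172037/2513077 ≈ -0.068457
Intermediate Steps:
n(o, Z) = Z/o (n(o, Z) = (2*Z)/((2*o)) = (2*Z)*(1/(2*o)) = Z/o)
x(y, r) = 12 + r*y (x(y, r) = r*y + 12 = 12 + r*y)
(n(186, P) + x(-18, 52))/(13477 + O(6)) = (-173/186 + (12 + 52*(-18)))/(13477 + 205/6) = (-173*1/186 + (12 - 936))/(13477 + 205*(⅙)) = (-173/186 - 924)/(13477 + 205/6) = -172037/(186*81067/6) = -172037/186*6/81067 = -172037/2513077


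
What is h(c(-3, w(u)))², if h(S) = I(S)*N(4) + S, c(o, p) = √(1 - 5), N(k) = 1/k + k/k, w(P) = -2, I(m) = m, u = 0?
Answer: -81/4 ≈ -20.250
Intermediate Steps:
N(k) = 1 + 1/k (N(k) = 1/k + 1 = 1 + 1/k)
c(o, p) = 2*I (c(o, p) = √(-4) = 2*I)
h(S) = 9*S/4 (h(S) = S*((1 + 4)/4) + S = S*((¼)*5) + S = S*(5/4) + S = 5*S/4 + S = 9*S/4)
h(c(-3, w(u)))² = (9*(2*I)/4)² = (9*I/2)² = -81/4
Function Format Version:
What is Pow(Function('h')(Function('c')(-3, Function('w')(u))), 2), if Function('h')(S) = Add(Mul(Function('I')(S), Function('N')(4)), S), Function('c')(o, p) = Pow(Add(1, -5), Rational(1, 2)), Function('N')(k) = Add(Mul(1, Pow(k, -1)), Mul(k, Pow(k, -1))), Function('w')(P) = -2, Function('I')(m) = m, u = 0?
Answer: Rational(-81, 4) ≈ -20.250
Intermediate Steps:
Function('N')(k) = Add(1, Pow(k, -1)) (Function('N')(k) = Add(Pow(k, -1), 1) = Add(1, Pow(k, -1)))
Function('c')(o, p) = Mul(2, I) (Function('c')(o, p) = Pow(-4, Rational(1, 2)) = Mul(2, I))
Function('h')(S) = Mul(Rational(9, 4), S) (Function('h')(S) = Add(Mul(S, Mul(Pow(4, -1), Add(1, 4))), S) = Add(Mul(S, Mul(Rational(1, 4), 5)), S) = Add(Mul(S, Rational(5, 4)), S) = Add(Mul(Rational(5, 4), S), S) = Mul(Rational(9, 4), S))
Pow(Function('h')(Function('c')(-3, Function('w')(u))), 2) = Pow(Mul(Rational(9, 4), Mul(2, I)), 2) = Pow(Mul(Rational(9, 2), I), 2) = Rational(-81, 4)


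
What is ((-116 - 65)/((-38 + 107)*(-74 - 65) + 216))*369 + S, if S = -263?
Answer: -799612/3125 ≈ -255.88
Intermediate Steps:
((-116 - 65)/((-38 + 107)*(-74 - 65) + 216))*369 + S = ((-116 - 65)/((-38 + 107)*(-74 - 65) + 216))*369 - 263 = -181/(69*(-139) + 216)*369 - 263 = -181/(-9591 + 216)*369 - 263 = -181/(-9375)*369 - 263 = -181*(-1/9375)*369 - 263 = (181/9375)*369 - 263 = 22263/3125 - 263 = -799612/3125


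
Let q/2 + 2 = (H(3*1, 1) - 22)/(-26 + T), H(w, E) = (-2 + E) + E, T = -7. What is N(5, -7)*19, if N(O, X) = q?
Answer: -152/3 ≈ -50.667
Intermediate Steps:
H(w, E) = -2 + 2*E
q = -8/3 (q = -4 + 2*(((-2 + 2*1) - 22)/(-26 - 7)) = -4 + 2*(((-2 + 2) - 22)/(-33)) = -4 + 2*((0 - 22)*(-1/33)) = -4 + 2*(-22*(-1/33)) = -4 + 2*(⅔) = -4 + 4/3 = -8/3 ≈ -2.6667)
N(O, X) = -8/3
N(5, -7)*19 = -8/3*19 = -152/3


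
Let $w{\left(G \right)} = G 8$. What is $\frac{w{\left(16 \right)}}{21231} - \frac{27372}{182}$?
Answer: $- \frac{41507974}{276003} \approx -150.39$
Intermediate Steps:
$w{\left(G \right)} = 8 G$
$\frac{w{\left(16 \right)}}{21231} - \frac{27372}{182} = \frac{8 \cdot 16}{21231} - \frac{27372}{182} = 128 \cdot \frac{1}{21231} - \frac{13686}{91} = \frac{128}{21231} - \frac{13686}{91} = - \frac{41507974}{276003}$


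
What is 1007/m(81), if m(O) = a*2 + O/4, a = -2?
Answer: 4028/65 ≈ 61.969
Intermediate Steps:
m(O) = -4 + O/4 (m(O) = -2*2 + O/4 = -4 + O*(¼) = -4 + O/4)
1007/m(81) = 1007/(-4 + (¼)*81) = 1007/(-4 + 81/4) = 1007/(65/4) = 1007*(4/65) = 4028/65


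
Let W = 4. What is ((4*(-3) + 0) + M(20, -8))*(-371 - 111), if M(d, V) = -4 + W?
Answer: 5784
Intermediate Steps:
M(d, V) = 0 (M(d, V) = -4 + 4 = 0)
((4*(-3) + 0) + M(20, -8))*(-371 - 111) = ((4*(-3) + 0) + 0)*(-371 - 111) = ((-12 + 0) + 0)*(-482) = (-12 + 0)*(-482) = -12*(-482) = 5784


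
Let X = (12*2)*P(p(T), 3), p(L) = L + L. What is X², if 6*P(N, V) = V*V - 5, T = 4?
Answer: 256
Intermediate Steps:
p(L) = 2*L
P(N, V) = -⅚ + V²/6 (P(N, V) = (V*V - 5)/6 = (V² - 5)/6 = (-5 + V²)/6 = -⅚ + V²/6)
X = 16 (X = (12*2)*(-⅚ + (⅙)*3²) = 24*(-⅚ + (⅙)*9) = 24*(-⅚ + 3/2) = 24*(⅔) = 16)
X² = 16² = 256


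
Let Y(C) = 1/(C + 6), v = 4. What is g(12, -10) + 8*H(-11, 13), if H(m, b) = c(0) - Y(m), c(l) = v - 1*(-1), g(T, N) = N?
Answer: 158/5 ≈ 31.600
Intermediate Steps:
Y(C) = 1/(6 + C)
c(l) = 5 (c(l) = 4 - 1*(-1) = 4 + 1 = 5)
H(m, b) = 5 - 1/(6 + m)
g(12, -10) + 8*H(-11, 13) = -10 + 8*((29 + 5*(-11))/(6 - 11)) = -10 + 8*((29 - 55)/(-5)) = -10 + 8*(-⅕*(-26)) = -10 + 8*(26/5) = -10 + 208/5 = 158/5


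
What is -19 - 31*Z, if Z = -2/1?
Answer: 43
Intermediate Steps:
Z = -2 (Z = 1*(-2) = -2)
-19 - 31*Z = -19 - 31*(-2) = -19 + 62 = 43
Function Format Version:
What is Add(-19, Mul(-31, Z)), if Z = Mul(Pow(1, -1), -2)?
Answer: 43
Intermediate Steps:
Z = -2 (Z = Mul(1, -2) = -2)
Add(-19, Mul(-31, Z)) = Add(-19, Mul(-31, -2)) = Add(-19, 62) = 43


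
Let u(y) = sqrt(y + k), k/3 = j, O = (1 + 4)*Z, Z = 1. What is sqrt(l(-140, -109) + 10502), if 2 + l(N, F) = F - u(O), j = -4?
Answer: sqrt(10391 - I*sqrt(7)) ≈ 101.94 - 0.013*I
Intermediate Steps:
O = 5 (O = (1 + 4)*1 = 5*1 = 5)
k = -12 (k = 3*(-4) = -12)
u(y) = sqrt(-12 + y) (u(y) = sqrt(y - 12) = sqrt(-12 + y))
l(N, F) = -2 + F - I*sqrt(7) (l(N, F) = -2 + (F - sqrt(-12 + 5)) = -2 + (F - sqrt(-7)) = -2 + (F - I*sqrt(7)) = -2 + F - I*sqrt(7))
sqrt(l(-140, -109) + 10502) = sqrt((-2 - 109 - I*sqrt(7)) + 10502) = sqrt((-111 - I*sqrt(7)) + 10502) = sqrt(10391 - I*sqrt(7))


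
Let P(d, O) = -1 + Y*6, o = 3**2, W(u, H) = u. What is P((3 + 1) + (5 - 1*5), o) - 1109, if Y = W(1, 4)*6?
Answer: -1074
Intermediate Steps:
Y = 6 (Y = 1*6 = 6)
o = 9
P(d, O) = 35 (P(d, O) = -1 + 6*6 = -1 + 36 = 35)
P((3 + 1) + (5 - 1*5), o) - 1109 = 35 - 1109 = -1074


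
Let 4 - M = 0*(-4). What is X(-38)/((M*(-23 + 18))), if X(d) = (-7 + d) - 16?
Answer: 61/20 ≈ 3.0500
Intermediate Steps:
M = 4 (M = 4 - 0*(-4) = 4 - 1*0 = 4 + 0 = 4)
X(d) = -23 + d
X(-38)/((M*(-23 + 18))) = (-23 - 38)/((4*(-23 + 18))) = -61/(4*(-5)) = -61/(-20) = -61*(-1/20) = 61/20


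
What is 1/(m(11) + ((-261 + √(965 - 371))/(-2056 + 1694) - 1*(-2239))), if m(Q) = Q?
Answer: 32771498/73759498503 + 362*√66/221278495509 ≈ 0.00044432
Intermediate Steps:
1/(m(11) + ((-261 + √(965 - 371))/(-2056 + 1694) - 1*(-2239))) = 1/(11 + ((-261 + √(965 - 371))/(-2056 + 1694) - 1*(-2239))) = 1/(11 + ((-261 + √594)/(-362) + 2239)) = 1/(11 + ((-261 + 3*√66)*(-1/362) + 2239)) = 1/(11 + ((261/362 - 3*√66/362) + 2239)) = 1/(11 + (810779/362 - 3*√66/362)) = 1/(814761/362 - 3*√66/362)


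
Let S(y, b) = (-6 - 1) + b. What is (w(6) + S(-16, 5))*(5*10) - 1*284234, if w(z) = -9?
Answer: -284784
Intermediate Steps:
S(y, b) = -7 + b
(w(6) + S(-16, 5))*(5*10) - 1*284234 = (-9 + (-7 + 5))*(5*10) - 1*284234 = (-9 - 2)*50 - 284234 = -11*50 - 284234 = -550 - 284234 = -284784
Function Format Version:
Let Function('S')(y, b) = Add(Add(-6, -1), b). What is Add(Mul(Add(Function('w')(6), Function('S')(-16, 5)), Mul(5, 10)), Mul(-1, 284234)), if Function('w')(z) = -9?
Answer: -284784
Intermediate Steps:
Function('S')(y, b) = Add(-7, b)
Add(Mul(Add(Function('w')(6), Function('S')(-16, 5)), Mul(5, 10)), Mul(-1, 284234)) = Add(Mul(Add(-9, Add(-7, 5)), Mul(5, 10)), Mul(-1, 284234)) = Add(Mul(Add(-9, -2), 50), -284234) = Add(Mul(-11, 50), -284234) = Add(-550, -284234) = -284784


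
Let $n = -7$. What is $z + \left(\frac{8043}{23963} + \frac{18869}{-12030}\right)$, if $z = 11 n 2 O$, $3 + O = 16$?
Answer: $- \frac{577481730337}{288274890} \approx -2003.2$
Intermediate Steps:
$O = 13$ ($O = -3 + 16 = 13$)
$z = -2002$ ($z = 11 \left(-7\right) 2 \cdot 13 = \left(-77\right) 26 = -2002$)
$z + \left(\frac{8043}{23963} + \frac{18869}{-12030}\right) = -2002 + \left(\frac{8043}{23963} + \frac{18869}{-12030}\right) = -2002 + \left(8043 \cdot \frac{1}{23963} + 18869 \left(- \frac{1}{12030}\right)\right) = -2002 + \left(\frac{8043}{23963} - \frac{18869}{12030}\right) = -2002 - \frac{355400557}{288274890} = - \frac{577481730337}{288274890}$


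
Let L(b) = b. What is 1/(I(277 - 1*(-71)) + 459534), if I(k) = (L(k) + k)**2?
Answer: 1/943950 ≈ 1.0594e-6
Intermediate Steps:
I(k) = 4*k**2 (I(k) = (k + k)**2 = (2*k)**2 = 4*k**2)
1/(I(277 - 1*(-71)) + 459534) = 1/(4*(277 - 1*(-71))**2 + 459534) = 1/(4*(277 + 71)**2 + 459534) = 1/(4*348**2 + 459534) = 1/(4*121104 + 459534) = 1/(484416 + 459534) = 1/943950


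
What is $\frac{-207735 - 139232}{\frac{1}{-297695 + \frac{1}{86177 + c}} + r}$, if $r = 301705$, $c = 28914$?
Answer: $- \frac{11887788643164948}{10337021309075929} \approx -1.15$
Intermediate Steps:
$\frac{-207735 - 139232}{\frac{1}{-297695 + \frac{1}{86177 + c}} + r} = \frac{-207735 - 139232}{\frac{1}{-297695 + \frac{1}{86177 + 28914}} + 301705} = - \frac{346967}{\frac{1}{-297695 + \frac{1}{115091}} + 301705} = - \frac{346967}{\frac{1}{- \frac{34262015244}{115091}} + 301705} = - \frac{346967}{- \frac{115091}{34262015244} + 301705} = - \frac{346967}{\frac{10337021309075929}{34262015244}} = \left(-346967\right) \frac{34262015244}{10337021309075929} = - \frac{11887788643164948}{10337021309075929}$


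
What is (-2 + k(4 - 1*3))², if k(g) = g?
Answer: 1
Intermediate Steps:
(-2 + k(4 - 1*3))² = (-2 + (4 - 1*3))² = (-2 + (4 - 3))² = (-2 + 1)² = (-1)² = 1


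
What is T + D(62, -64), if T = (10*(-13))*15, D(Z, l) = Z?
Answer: -1888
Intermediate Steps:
T = -1950 (T = -130*15 = -1950)
T + D(62, -64) = -1950 + 62 = -1888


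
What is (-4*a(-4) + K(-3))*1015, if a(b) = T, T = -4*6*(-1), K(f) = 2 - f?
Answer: -92365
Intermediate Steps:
T = 24 (T = -24*(-1) = 24)
a(b) = 24
(-4*a(-4) + K(-3))*1015 = (-4*24 + (2 - 1*(-3)))*1015 = (-96 + (2 + 3))*1015 = (-96 + 5)*1015 = -91*1015 = -92365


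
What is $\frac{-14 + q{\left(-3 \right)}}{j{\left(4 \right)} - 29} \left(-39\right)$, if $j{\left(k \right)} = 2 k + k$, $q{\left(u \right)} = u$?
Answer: $-39$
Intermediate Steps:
$j{\left(k \right)} = 3 k$
$\frac{-14 + q{\left(-3 \right)}}{j{\left(4 \right)} - 29} \left(-39\right) = \frac{-14 - 3}{3 \cdot 4 - 29} \left(-39\right) = - \frac{17}{12 - 29} \left(-39\right) = - \frac{17}{-17} \left(-39\right) = \left(-17\right) \left(- \frac{1}{17}\right) \left(-39\right) = 1 \left(-39\right) = -39$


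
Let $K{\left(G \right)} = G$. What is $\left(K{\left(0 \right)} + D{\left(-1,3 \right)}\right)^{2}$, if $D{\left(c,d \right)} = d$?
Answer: $9$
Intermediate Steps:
$\left(K{\left(0 \right)} + D{\left(-1,3 \right)}\right)^{2} = \left(0 + 3\right)^{2} = 3^{2} = 9$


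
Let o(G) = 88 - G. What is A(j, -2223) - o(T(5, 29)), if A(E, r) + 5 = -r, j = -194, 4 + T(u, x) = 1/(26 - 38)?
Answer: 25511/12 ≈ 2125.9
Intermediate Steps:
T(u, x) = -49/12 (T(u, x) = -4 + 1/(26 - 38) = -4 + 1/(-12) = -4 - 1/12 = -49/12)
A(E, r) = -5 - r
A(j, -2223) - o(T(5, 29)) = (-5 - 1*(-2223)) - (88 - 1*(-49/12)) = (-5 + 2223) - (88 + 49/12) = 2218 - 1*1105/12 = 2218 - 1105/12 = 25511/12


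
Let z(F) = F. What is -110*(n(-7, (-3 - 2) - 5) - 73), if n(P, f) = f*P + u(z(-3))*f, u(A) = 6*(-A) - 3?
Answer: 16830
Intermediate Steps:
u(A) = -3 - 6*A (u(A) = -6*A - 3 = -3 - 6*A)
n(P, f) = 15*f + P*f (n(P, f) = f*P + (-3 - 6*(-3))*f = P*f + (-3 + 18)*f = P*f + 15*f = 15*f + P*f)
-110*(n(-7, (-3 - 2) - 5) - 73) = -110*(((-3 - 2) - 5)*(15 - 7) - 73) = -110*((-5 - 5)*8 - 73) = -110*(-10*8 - 73) = -110*(-80 - 73) = -110*(-153) = 16830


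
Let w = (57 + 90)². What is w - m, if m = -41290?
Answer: 62899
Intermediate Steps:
w = 21609 (w = 147² = 21609)
w - m = 21609 - 1*(-41290) = 21609 + 41290 = 62899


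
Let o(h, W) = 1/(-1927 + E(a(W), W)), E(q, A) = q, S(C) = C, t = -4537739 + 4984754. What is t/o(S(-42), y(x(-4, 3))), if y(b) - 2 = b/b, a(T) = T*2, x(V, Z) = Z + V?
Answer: -858715815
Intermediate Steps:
x(V, Z) = V + Z
a(T) = 2*T
t = 447015
y(b) = 3 (y(b) = 2 + b/b = 2 + 1 = 3)
o(h, W) = 1/(-1927 + 2*W)
t/o(S(-42), y(x(-4, 3))) = 447015/(1/(-1927 + 2*3)) = 447015/(1/(-1927 + 6)) = 447015/(1/(-1921)) = 447015/(-1/1921) = 447015*(-1921) = -858715815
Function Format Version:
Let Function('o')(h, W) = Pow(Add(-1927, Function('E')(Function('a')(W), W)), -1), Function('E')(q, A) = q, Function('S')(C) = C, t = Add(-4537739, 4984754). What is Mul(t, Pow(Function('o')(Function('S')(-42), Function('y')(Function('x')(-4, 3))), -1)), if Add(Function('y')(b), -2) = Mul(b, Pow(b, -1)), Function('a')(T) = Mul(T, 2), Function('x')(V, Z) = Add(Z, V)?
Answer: -858715815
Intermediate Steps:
Function('x')(V, Z) = Add(V, Z)
Function('a')(T) = Mul(2, T)
t = 447015
Function('y')(b) = 3 (Function('y')(b) = Add(2, Mul(b, Pow(b, -1))) = Add(2, 1) = 3)
Function('o')(h, W) = Pow(Add(-1927, Mul(2, W)), -1)
Mul(t, Pow(Function('o')(Function('S')(-42), Function('y')(Function('x')(-4, 3))), -1)) = Mul(447015, Pow(Pow(Add(-1927, Mul(2, 3)), -1), -1)) = Mul(447015, Pow(Pow(Add(-1927, 6), -1), -1)) = Mul(447015, Pow(Pow(-1921, -1), -1)) = Mul(447015, Pow(Rational(-1, 1921), -1)) = Mul(447015, -1921) = -858715815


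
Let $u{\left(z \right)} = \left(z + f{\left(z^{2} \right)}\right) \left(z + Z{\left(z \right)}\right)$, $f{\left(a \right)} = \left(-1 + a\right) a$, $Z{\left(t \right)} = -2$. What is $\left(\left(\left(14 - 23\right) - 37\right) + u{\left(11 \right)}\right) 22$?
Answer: $2876126$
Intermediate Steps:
$f{\left(a \right)} = a \left(-1 + a\right)$
$u{\left(z \right)} = \left(-2 + z\right) \left(z + z^{2} \left(-1 + z^{2}\right)\right)$ ($u{\left(z \right)} = \left(z + z^{2} \left(-1 + z^{2}\right)\right) \left(z - 2\right) = \left(z + z^{2} \left(-1 + z^{2}\right)\right) \left(-2 + z\right) = \left(-2 + z\right) \left(z + z^{2} \left(-1 + z^{2}\right)\right)$)
$\left(\left(\left(14 - 23\right) - 37\right) + u{\left(11 \right)}\right) 22 = \left(\left(\left(14 - 23\right) - 37\right) + 11 \left(-2 + 11^{4} - 11^{2} - 2 \cdot 11^{3} + 3 \cdot 11\right)\right) 22 = \left(\left(-9 - 37\right) + 11 \left(-2 + 14641 - 121 - 2662 + 33\right)\right) 22 = \left(-46 + 11 \left(-2 + 14641 - 121 - 2662 + 33\right)\right) 22 = \left(-46 + 11 \cdot 11889\right) 22 = \left(-46 + 130779\right) 22 = 130733 \cdot 22 = 2876126$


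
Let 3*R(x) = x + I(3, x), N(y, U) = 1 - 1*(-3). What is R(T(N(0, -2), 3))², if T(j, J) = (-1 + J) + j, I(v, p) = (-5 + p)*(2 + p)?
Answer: 196/9 ≈ 21.778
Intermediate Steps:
N(y, U) = 4 (N(y, U) = 1 + 3 = 4)
T(j, J) = -1 + J + j
R(x) = -10/3 - 2*x/3 + x²/3 (R(x) = (x + (-10 + x² - 3*x))/3 = (-10 + x² - 2*x)/3 = -10/3 - 2*x/3 + x²/3)
R(T(N(0, -2), 3))² = (-10/3 - 2*(-1 + 3 + 4)/3 + (-1 + 3 + 4)²/3)² = (-10/3 - ⅔*6 + (⅓)*6²)² = (-10/3 - 4 + (⅓)*36)² = (-10/3 - 4 + 12)² = (14/3)² = 196/9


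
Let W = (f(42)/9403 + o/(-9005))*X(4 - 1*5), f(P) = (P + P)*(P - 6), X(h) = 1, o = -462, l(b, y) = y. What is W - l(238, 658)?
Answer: -55683926564/84674015 ≈ -657.63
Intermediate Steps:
f(P) = 2*P*(-6 + P) (f(P) = (2*P)*(-6 + P) = 2*P*(-6 + P))
W = 31575306/84674015 (W = ((2*42*(-6 + 42))/9403 - 462/(-9005))*1 = ((2*42*36)*(1/9403) - 462*(-1/9005))*1 = (3024*(1/9403) + 462/9005)*1 = (3024/9403 + 462/9005)*1 = (31575306/84674015)*1 = 31575306/84674015 ≈ 0.37290)
W - l(238, 658) = 31575306/84674015 - 1*658 = 31575306/84674015 - 658 = -55683926564/84674015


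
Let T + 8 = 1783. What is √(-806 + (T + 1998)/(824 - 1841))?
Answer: 5*I*√3722107/339 ≈ 28.455*I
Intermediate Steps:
T = 1775 (T = -8 + 1783 = 1775)
√(-806 + (T + 1998)/(824 - 1841)) = √(-806 + (1775 + 1998)/(824 - 1841)) = √(-806 + 3773/(-1017)) = √(-806 + 3773*(-1/1017)) = √(-806 - 3773/1017) = √(-823475/1017) = 5*I*√3722107/339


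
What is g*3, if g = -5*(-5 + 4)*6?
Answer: 90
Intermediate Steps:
g = 30 (g = -5*(-1)*6 = 5*6 = 30)
g*3 = 30*3 = 90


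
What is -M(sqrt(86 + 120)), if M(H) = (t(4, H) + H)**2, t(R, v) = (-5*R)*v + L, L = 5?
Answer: -74391 + 190*sqrt(206) ≈ -71664.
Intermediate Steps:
t(R, v) = 5 - 5*R*v (t(R, v) = (-5*R)*v + 5 = -5*R*v + 5 = 5 - 5*R*v)
M(H) = (5 - 19*H)**2 (M(H) = ((5 - 5*4*H) + H)**2 = ((5 - 20*H) + H)**2 = (5 - 19*H)**2)
-M(sqrt(86 + 120)) = -(-5 + 19*sqrt(86 + 120))**2 = -(-5 + 19*sqrt(206))**2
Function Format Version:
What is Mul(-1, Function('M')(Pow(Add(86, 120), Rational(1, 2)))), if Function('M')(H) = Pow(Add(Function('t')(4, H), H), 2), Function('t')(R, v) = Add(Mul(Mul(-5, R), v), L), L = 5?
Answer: Add(-74391, Mul(190, Pow(206, Rational(1, 2)))) ≈ -71664.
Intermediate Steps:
Function('t')(R, v) = Add(5, Mul(-5, R, v)) (Function('t')(R, v) = Add(Mul(Mul(-5, R), v), 5) = Add(Mul(-5, R, v), 5) = Add(5, Mul(-5, R, v)))
Function('M')(H) = Pow(Add(5, Mul(-19, H)), 2) (Function('M')(H) = Pow(Add(Add(5, Mul(-5, 4, H)), H), 2) = Pow(Add(Add(5, Mul(-20, H)), H), 2) = Pow(Add(5, Mul(-19, H)), 2))
Mul(-1, Function('M')(Pow(Add(86, 120), Rational(1, 2)))) = Mul(-1, Pow(Add(-5, Mul(19, Pow(Add(86, 120), Rational(1, 2)))), 2)) = Mul(-1, Pow(Add(-5, Mul(19, Pow(206, Rational(1, 2)))), 2))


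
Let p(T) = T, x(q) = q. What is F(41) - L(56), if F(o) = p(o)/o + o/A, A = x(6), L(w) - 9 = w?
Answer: -343/6 ≈ -57.167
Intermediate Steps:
L(w) = 9 + w
A = 6
F(o) = 1 + o/6 (F(o) = o/o + o/6 = 1 + o*(1/6) = 1 + o/6)
F(41) - L(56) = (1 + (1/6)*41) - (9 + 56) = (1 + 41/6) - 1*65 = 47/6 - 65 = -343/6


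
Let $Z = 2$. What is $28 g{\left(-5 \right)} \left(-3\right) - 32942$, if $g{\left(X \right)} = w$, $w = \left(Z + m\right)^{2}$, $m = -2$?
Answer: $-32942$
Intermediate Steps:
$w = 0$ ($w = \left(2 - 2\right)^{2} = 0^{2} = 0$)
$g{\left(X \right)} = 0$
$28 g{\left(-5 \right)} \left(-3\right) - 32942 = 28 \cdot 0 \left(-3\right) - 32942 = 0 \left(-3\right) - 32942 = 0 - 32942 = -32942$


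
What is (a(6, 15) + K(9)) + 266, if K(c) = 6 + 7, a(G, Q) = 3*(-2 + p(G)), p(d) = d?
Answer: 291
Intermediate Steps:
a(G, Q) = -6 + 3*G (a(G, Q) = 3*(-2 + G) = -6 + 3*G)
K(c) = 13
(a(6, 15) + K(9)) + 266 = ((-6 + 3*6) + 13) + 266 = ((-6 + 18) + 13) + 266 = (12 + 13) + 266 = 25 + 266 = 291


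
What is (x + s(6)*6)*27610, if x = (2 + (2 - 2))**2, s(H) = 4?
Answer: 773080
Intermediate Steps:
x = 4 (x = (2 + 0)**2 = 2**2 = 4)
(x + s(6)*6)*27610 = (4 + 4*6)*27610 = (4 + 24)*27610 = 28*27610 = 773080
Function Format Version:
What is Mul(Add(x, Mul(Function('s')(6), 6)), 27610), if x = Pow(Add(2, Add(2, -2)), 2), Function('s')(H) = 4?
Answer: 773080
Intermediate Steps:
x = 4 (x = Pow(Add(2, 0), 2) = Pow(2, 2) = 4)
Mul(Add(x, Mul(Function('s')(6), 6)), 27610) = Mul(Add(4, Mul(4, 6)), 27610) = Mul(Add(4, 24), 27610) = Mul(28, 27610) = 773080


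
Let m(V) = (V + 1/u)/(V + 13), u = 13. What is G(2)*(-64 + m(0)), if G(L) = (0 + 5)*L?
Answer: -108150/169 ≈ -639.94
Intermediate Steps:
G(L) = 5*L
m(V) = (1/13 + V)/(13 + V) (m(V) = (V + 1/13)/(V + 13) = (V + 1/13)/(13 + V) = (1/13 + V)/(13 + V))
G(2)*(-64 + m(0)) = (5*2)*(-64 + (1/13 + 0)/(13 + 0)) = 10*(-64 + (1/13)/13) = 10*(-64 + (1/13)*(1/13)) = 10*(-64 + 1/169) = 10*(-10815/169) = -108150/169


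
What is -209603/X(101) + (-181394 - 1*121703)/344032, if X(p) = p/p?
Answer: -72110442393/344032 ≈ -2.0960e+5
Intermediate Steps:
X(p) = 1
-209603/X(101) + (-181394 - 1*121703)/344032 = -209603/1 + (-181394 - 1*121703)/344032 = -209603*1 + (-181394 - 121703)*(1/344032) = -209603 - 303097*1/344032 = -209603 - 303097/344032 = -72110442393/344032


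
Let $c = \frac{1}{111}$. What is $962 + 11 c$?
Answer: $\frac{106793}{111} \approx 962.1$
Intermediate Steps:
$c = \frac{1}{111} \approx 0.009009$
$962 + 11 c = 962 + 11 \cdot \frac{1}{111} = 962 + \frac{11}{111} = \frac{106793}{111}$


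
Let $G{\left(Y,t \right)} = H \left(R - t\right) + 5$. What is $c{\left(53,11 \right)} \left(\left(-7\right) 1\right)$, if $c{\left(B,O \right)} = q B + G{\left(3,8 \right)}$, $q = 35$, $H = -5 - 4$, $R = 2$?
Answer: $-13398$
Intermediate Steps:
$H = -9$ ($H = -5 - 4 = -9$)
$G{\left(Y,t \right)} = -13 + 9 t$ ($G{\left(Y,t \right)} = - 9 \left(2 - t\right) + 5 = \left(-18 + 9 t\right) + 5 = -13 + 9 t$)
$c{\left(B,O \right)} = 59 + 35 B$ ($c{\left(B,O \right)} = 35 B + \left(-13 + 9 \cdot 8\right) = 35 B + \left(-13 + 72\right) = 35 B + 59 = 59 + 35 B$)
$c{\left(53,11 \right)} \left(\left(-7\right) 1\right) = \left(59 + 35 \cdot 53\right) \left(\left(-7\right) 1\right) = \left(59 + 1855\right) \left(-7\right) = 1914 \left(-7\right) = -13398$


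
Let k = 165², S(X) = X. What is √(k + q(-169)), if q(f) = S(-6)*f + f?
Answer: √28070 ≈ 167.54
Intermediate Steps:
q(f) = -5*f (q(f) = -6*f + f = -5*f)
k = 27225
√(k + q(-169)) = √(27225 - 5*(-169)) = √(27225 + 845) = √28070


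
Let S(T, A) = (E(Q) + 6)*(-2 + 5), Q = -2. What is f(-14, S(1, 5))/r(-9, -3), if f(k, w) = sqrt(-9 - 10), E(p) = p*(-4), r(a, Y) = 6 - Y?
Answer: I*sqrt(19)/9 ≈ 0.48432*I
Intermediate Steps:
E(p) = -4*p
S(T, A) = 42 (S(T, A) = (-4*(-2) + 6)*(-2 + 5) = (8 + 6)*3 = 14*3 = 42)
f(k, w) = I*sqrt(19) (f(k, w) = sqrt(-19) = I*sqrt(19))
f(-14, S(1, 5))/r(-9, -3) = (I*sqrt(19))/(6 - 1*(-3)) = (I*sqrt(19))/(6 + 3) = (I*sqrt(19))/9 = (I*sqrt(19))*(1/9) = I*sqrt(19)/9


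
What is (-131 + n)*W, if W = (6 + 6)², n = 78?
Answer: -7632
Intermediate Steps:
W = 144 (W = 12² = 144)
(-131 + n)*W = (-131 + 78)*144 = -53*144 = -7632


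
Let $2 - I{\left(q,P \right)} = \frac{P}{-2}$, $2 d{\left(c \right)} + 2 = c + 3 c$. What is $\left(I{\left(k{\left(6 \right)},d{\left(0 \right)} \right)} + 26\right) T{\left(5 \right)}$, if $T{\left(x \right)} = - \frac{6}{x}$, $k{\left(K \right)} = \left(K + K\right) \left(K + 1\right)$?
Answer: $-33$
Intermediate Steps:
$k{\left(K \right)} = 2 K \left(1 + K\right)$
$d{\left(c \right)} = -1 + 2 c$ ($d{\left(c \right)} = -1 + \frac{c + 3 c}{2} = -1 + \frac{4 c}{2} = -1 + 2 c$)
$I{\left(q,P \right)} = 2 + \frac{P}{2}$ ($I{\left(q,P \right)} = 2 - \frac{P}{-2} = 2 - P \left(- \frac{1}{2}\right) = 2 - - \frac{P}{2} = 2 + \frac{P}{2}$)
$\left(I{\left(k{\left(6 \right)},d{\left(0 \right)} \right)} + 26\right) T{\left(5 \right)} = \left(\left(2 + \frac{-1 + 2 \cdot 0}{2}\right) + 26\right) \left(- \frac{6}{5}\right) = \left(\left(2 + \frac{-1 + 0}{2}\right) + 26\right) \left(\left(-6\right) \frac{1}{5}\right) = \left(\left(2 + \frac{1}{2} \left(-1\right)\right) + 26\right) \left(- \frac{6}{5}\right) = \left(\left(2 - \frac{1}{2}\right) + 26\right) \left(- \frac{6}{5}\right) = \left(\frac{3}{2} + 26\right) \left(- \frac{6}{5}\right) = \frac{55}{2} \left(- \frac{6}{5}\right) = -33$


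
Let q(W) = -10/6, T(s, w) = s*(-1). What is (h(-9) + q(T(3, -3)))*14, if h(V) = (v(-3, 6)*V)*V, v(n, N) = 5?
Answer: 16940/3 ≈ 5646.7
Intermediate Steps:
T(s, w) = -s
h(V) = 5*V² (h(V) = (5*V)*V = 5*V²)
q(W) = -5/3 (q(W) = -10*⅙ = -5/3)
(h(-9) + q(T(3, -3)))*14 = (5*(-9)² - 5/3)*14 = (5*81 - 5/3)*14 = (405 - 5/3)*14 = (1210/3)*14 = 16940/3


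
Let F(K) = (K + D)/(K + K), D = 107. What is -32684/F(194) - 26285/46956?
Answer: -1978323437/46956 ≈ -42131.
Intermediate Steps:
F(K) = (107 + K)/(2*K) (F(K) = (K + 107)/(K + K) = (107 + K)/((2*K)) = (107 + K)*(1/(2*K)) = (107 + K)/(2*K))
-32684/F(194) - 26285/46956 = -32684*388/(107 + 194) - 26285/46956 = -32684/((½)*(1/194)*301) - 26285*1/46956 = -32684/301/388 - 3755/6708 = -32684*388/301 - 3755/6708 = -12681392/301 - 3755/6708 = -1978323437/46956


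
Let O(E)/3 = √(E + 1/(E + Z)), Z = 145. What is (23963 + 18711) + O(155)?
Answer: 42674 + 7*√2847/10 ≈ 42711.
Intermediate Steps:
O(E) = 3*√(E + 1/(145 + E)) (O(E) = 3*√(E + 1/(E + 145)) = 3*√(E + 1/(145 + E)))
(23963 + 18711) + O(155) = (23963 + 18711) + 3*√((1 + 155*(145 + 155))/(145 + 155)) = 42674 + 3*√((1 + 155*300)/300) = 42674 + 3*√((1 + 46500)/300) = 42674 + 3*√((1/300)*46501) = 42674 + 3*√(46501/300) = 42674 + 3*(7*√2847/30) = 42674 + 7*√2847/10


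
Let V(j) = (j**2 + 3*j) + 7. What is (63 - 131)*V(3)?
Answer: -1700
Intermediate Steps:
V(j) = 7 + j**2 + 3*j
(63 - 131)*V(3) = (63 - 131)*(7 + 3**2 + 3*3) = -68*(7 + 9 + 9) = -68*25 = -1700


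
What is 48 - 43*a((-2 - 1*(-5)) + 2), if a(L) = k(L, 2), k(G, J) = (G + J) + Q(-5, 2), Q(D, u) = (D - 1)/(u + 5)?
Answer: -1513/7 ≈ -216.14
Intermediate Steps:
Q(D, u) = (-1 + D)/(5 + u)
k(G, J) = -6/7 + G + J (k(G, J) = (G + J) + (-1 - 5)/(5 + 2) = (G + J) - 6/7 = -6/7 + G + J)
a(L) = 8/7 + L (a(L) = -6/7 + L + 2 = 8/7 + L)
48 - 43*a((-2 - 1*(-5)) + 2) = 48 - 43*(8/7 + ((-2 - 1*(-5)) + 2)) = 48 - 43*(8/7 + ((-2 + 5) + 2)) = 48 - 43*(8/7 + (3 + 2)) = 48 - 43*(8/7 + 5) = 48 - 43*43/7 = 48 - 1849/7 = -1513/7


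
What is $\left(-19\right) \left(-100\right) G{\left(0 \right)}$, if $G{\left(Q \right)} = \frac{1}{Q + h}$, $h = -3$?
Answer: $- \frac{1900}{3} \approx -633.33$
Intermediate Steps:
$G{\left(Q \right)} = \frac{1}{-3 + Q}$ ($G{\left(Q \right)} = \frac{1}{Q - 3} = \frac{1}{-3 + Q}$)
$\left(-19\right) \left(-100\right) G{\left(0 \right)} = \frac{\left(-19\right) \left(-100\right)}{-3 + 0} = \frac{1900}{-3} = 1900 \left(- \frac{1}{3}\right) = - \frac{1900}{3}$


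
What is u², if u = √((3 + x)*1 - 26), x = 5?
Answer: -18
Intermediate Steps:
u = 3*I*√2 (u = √((3 + 5)*1 - 26) = √(8*1 - 26) = √(8 - 26) = √(-18) = 3*I*√2 ≈ 4.2426*I)
u² = (3*I*√2)² = -18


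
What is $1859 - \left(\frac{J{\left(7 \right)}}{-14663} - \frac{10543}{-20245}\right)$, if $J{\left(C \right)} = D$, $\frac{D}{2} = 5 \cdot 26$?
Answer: $\frac{551699348356}{296852435} \approx 1858.5$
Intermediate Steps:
$D = 260$ ($D = 2 \cdot 5 \cdot 26 = 2 \cdot 130 = 260$)
$J{\left(C \right)} = 260$
$1859 - \left(\frac{J{\left(7 \right)}}{-14663} - \frac{10543}{-20245}\right) = 1859 - \left(\frac{260}{-14663} - \frac{10543}{-20245}\right) = 1859 - \left(260 \left(- \frac{1}{14663}\right) - - \frac{10543}{20245}\right) = 1859 - \left(- \frac{260}{14663} + \frac{10543}{20245}\right) = 1859 - \frac{149328309}{296852435} = \frac{551699348356}{296852435}$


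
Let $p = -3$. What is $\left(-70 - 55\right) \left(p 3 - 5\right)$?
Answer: $1750$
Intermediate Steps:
$\left(-70 - 55\right) \left(p 3 - 5\right) = \left(-70 - 55\right) \left(\left(-3\right) 3 - 5\right) = - 125 \left(-9 - 5\right) = \left(-125\right) \left(-14\right) = 1750$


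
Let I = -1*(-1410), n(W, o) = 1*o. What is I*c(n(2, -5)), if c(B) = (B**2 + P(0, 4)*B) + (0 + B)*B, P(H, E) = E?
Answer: 42300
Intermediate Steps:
n(W, o) = o
c(B) = 2*B**2 + 4*B (c(B) = (B**2 + 4*B) + (0 + B)*B = (B**2 + 4*B) + B*B = (B**2 + 4*B) + B**2 = 2*B**2 + 4*B)
I = 1410
I*c(n(2, -5)) = 1410*(2*(-5)*(2 - 5)) = 1410*(2*(-5)*(-3)) = 1410*30 = 42300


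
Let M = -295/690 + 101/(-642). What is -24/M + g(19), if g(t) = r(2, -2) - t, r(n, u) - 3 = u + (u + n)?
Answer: 49734/2159 ≈ 23.036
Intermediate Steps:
M = -4318/7383 (M = -295*1/690 + 101*(-1/642) = -59/138 - 101/642 = -4318/7383 ≈ -0.58486)
r(n, u) = 3 + n + 2*u (r(n, u) = 3 + (u + (u + n)) = 3 + (u + (n + u)) = 3 + (n + 2*u) = 3 + n + 2*u)
g(t) = 1 - t (g(t) = (3 + 2 + 2*(-2)) - t = (3 + 2 - 4) - t = 1 - t)
-24/M + g(19) = -24/(-4318/7383) + (1 - 1*19) = -7383/4318*(-24) + (1 - 19) = 88596/2159 - 18 = 49734/2159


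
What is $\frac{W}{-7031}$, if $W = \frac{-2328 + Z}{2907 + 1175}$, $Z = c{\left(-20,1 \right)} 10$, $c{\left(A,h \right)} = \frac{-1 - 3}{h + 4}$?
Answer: $\frac{1168}{14350271} \approx 8.1392 \cdot 10^{-5}$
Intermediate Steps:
$c{\left(A,h \right)} = - \frac{4}{4 + h}$
$Z = -8$ ($Z = - \frac{4}{4 + 1} \cdot 10 = - \frac{4}{5} \cdot 10 = \left(-4\right) \frac{1}{5} \cdot 10 = \left(- \frac{4}{5}\right) 10 = -8$)
$W = - \frac{1168}{2041}$ ($W = \frac{-2328 - 8}{2907 + 1175} = - \frac{2336}{4082} = \left(-2336\right) \frac{1}{4082} = - \frac{1168}{2041} \approx -0.57227$)
$\frac{W}{-7031} = - \frac{1168}{2041 \left(-7031\right)} = \left(- \frac{1168}{2041}\right) \left(- \frac{1}{7031}\right) = \frac{1168}{14350271}$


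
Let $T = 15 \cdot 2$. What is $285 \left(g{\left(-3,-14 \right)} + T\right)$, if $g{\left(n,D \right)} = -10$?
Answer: $5700$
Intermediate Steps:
$T = 30$
$285 \left(g{\left(-3,-14 \right)} + T\right) = 285 \left(-10 + 30\right) = 285 \cdot 20 = 5700$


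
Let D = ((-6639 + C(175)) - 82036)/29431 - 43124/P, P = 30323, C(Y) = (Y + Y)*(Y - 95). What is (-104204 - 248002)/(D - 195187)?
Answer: 157160694417939/87097528068650 ≈ 1.8044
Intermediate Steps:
C(Y) = 2*Y*(-95 + Y) (C(Y) = (2*Y)*(-95 + Y) = 2*Y*(-95 + Y))
D = -3109030469/892436213 (D = ((-6639 + 2*175*(-95 + 175)) - 82036)/29431 - 43124/30323 = ((-6639 + 2*175*80) - 82036)*(1/29431) - 43124*1/30323 = ((-6639 + 28000) - 82036)*(1/29431) - 43124/30323 = (21361 - 82036)*(1/29431) - 43124/30323 = -60675*1/29431 - 43124/30323 = -60675/29431 - 43124/30323 = -3109030469/892436213 ≈ -3.4838)
(-104204 - 248002)/(D - 195187) = (-104204 - 248002)/(-3109030469/892436213 - 195187) = -352206/(-174195056137300/892436213) = -352206*(-892436213/174195056137300) = 157160694417939/87097528068650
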